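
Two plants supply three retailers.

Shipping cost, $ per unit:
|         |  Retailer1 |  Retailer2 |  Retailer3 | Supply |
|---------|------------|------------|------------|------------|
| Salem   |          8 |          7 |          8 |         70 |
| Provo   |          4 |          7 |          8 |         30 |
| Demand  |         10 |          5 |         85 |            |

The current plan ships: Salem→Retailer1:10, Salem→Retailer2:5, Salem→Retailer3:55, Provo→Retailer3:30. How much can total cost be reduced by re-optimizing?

Current plan cost = 10·8 + 5·7 + 55·8 + 30·8 = $795.
Optimal plan:
  Salem to Retailer2: 5 units
  Salem to Retailer3: 65 units
  Provo to Retailer1: 10 units
  Provo to Retailer3: 20 units
Optimal cost = $755.
Saving = 795 − 755 = $40.

40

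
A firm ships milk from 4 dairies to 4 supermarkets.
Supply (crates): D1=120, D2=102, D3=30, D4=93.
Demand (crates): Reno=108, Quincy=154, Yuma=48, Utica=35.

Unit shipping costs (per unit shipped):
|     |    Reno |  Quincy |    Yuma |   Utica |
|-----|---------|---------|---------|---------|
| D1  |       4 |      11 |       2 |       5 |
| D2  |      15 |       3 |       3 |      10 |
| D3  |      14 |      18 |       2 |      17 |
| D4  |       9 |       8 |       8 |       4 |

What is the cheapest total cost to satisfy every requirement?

1420

One minimum-cost allocation:
  D1->Reno: 102 × 4 = 408
  D1->Yuma: 18 × 2 = 36
  D2->Quincy: 102 × 3 = 306
  D3->Yuma: 30 × 2 = 60
  D4->Reno: 6 × 9 = 54
  D4->Quincy: 52 × 8 = 416
  D4->Utica: 35 × 4 = 140
Total = 408 + 36 + 306 + 60 + 54 + 416 + 140 = 1420.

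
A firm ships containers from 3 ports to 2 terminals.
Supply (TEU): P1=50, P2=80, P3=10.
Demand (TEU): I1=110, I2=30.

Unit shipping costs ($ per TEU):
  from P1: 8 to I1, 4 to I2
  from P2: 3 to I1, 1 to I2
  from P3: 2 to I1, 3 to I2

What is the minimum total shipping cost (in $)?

One minimum-cost allocation:
  P1→I1: 20 × $8 = $160
  P1→I2: 30 × $4 = $120
  P2→I1: 80 × $3 = $240
  P3→I1: 10 × $2 = $20
Total = 160 + 120 + 240 + 20 = $540.

540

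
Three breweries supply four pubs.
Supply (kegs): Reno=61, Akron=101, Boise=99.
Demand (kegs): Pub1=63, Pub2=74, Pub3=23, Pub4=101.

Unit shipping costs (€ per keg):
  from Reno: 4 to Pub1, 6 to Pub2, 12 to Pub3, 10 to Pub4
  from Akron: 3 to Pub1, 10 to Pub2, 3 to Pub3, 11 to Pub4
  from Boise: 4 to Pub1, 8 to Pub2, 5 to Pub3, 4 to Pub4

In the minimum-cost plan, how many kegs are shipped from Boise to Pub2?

0

Optimal shipments:
  Reno->Pub2: 61 kegs
  Akron->Pub1: 63 kegs
  Akron->Pub2: 13 kegs
  Akron->Pub3: 23 kegs
  Akron->Pub4: 2 kegs
  Boise->Pub4: 99 kegs
Total cost = €1172.
The route Boise→Pub2 is not used.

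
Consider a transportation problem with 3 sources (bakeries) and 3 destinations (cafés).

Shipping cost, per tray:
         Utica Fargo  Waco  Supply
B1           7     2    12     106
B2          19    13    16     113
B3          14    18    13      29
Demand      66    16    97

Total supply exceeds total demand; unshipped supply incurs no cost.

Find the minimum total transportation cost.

Optimal allocation:
  B1 to Utica: 66 × 7 = 462
  B1 to Fargo: 16 × 2 = 32
  B1 to Waco: 24 × 12 = 288
  B2 to Waco: 44 × 16 = 704
  B3 to Waco: 29 × 13 = 377
Total = 462 + 32 + 288 + 704 + 377 = 1863.
(Supply check: B1 ships 106; B2 ships 44; B3 ships 29.)

1863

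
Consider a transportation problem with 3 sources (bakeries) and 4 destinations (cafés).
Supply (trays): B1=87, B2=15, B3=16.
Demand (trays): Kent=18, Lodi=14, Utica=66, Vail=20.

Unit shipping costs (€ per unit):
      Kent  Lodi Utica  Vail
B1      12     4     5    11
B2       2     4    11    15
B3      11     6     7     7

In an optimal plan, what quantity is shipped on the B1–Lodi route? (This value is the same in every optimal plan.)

Optimal shipments:
  B1->Kent: 3 × €12 = €36
  B1->Lodi: 14 × €4 = €56
  B1->Utica: 66 × €5 = €330
  B1->Vail: 4 × €11 = €44
  B2->Kent: 15 × €2 = €30
  B3->Vail: 16 × €7 = €112
Total cost = €608.
So B1→Lodi carries 14 trays.

14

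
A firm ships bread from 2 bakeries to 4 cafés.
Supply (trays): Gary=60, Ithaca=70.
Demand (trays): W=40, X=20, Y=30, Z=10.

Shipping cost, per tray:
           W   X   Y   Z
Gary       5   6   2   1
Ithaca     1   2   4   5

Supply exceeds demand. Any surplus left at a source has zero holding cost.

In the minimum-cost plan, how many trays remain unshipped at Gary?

An optimal plan:
  Gary–Y: 30 × 2 = 60
  Gary–Z: 10 × 1 = 10
  Ithaca–W: 40 × 1 = 40
  Ithaca–X: 20 × 2 = 40
Total cost = 150.
Gary ships 40 of its 60, leaving 20.

20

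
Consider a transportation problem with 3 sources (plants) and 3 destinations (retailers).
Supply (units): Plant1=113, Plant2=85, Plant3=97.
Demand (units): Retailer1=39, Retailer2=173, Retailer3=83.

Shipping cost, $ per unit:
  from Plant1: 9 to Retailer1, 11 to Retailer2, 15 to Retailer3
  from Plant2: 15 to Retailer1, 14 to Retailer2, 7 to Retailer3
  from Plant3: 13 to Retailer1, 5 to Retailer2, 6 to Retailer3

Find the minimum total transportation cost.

An optimal shipping plan:
  Plant1→Retailer1: 39 × $9 = $351
  Plant1→Retailer2: 74 × $11 = $814
  Plant2→Retailer2: 2 × $14 = $28
  Plant2→Retailer3: 83 × $7 = $581
  Plant3→Retailer2: 97 × $5 = $485
Total = 351 + 814 + 28 + 581 + 485 = $2259.
(Supply check: Plant1 ships 113; Plant2 ships 85; Plant3 ships 97.)

2259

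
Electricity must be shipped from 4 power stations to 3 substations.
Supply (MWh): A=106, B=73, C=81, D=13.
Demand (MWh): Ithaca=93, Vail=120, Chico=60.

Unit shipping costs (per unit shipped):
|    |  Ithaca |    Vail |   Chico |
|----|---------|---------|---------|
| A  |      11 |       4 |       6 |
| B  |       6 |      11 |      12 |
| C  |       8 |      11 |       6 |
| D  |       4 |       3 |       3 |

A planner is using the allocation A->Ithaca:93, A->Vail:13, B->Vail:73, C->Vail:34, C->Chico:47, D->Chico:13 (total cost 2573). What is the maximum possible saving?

1141

Current plan cost = 93·11 + 13·4 + 73·11 + 34·11 + 47·6 + 13·3 = 2573.
Optimal plan:
  A->Vail: 106 MWh
  B->Ithaca: 73 MWh
  C->Ithaca: 20 MWh
  C->Vail: 1 MWh
  C->Chico: 60 MWh
  D->Vail: 13 MWh
Optimal cost = 1432.
Saving = 2573 − 1432 = 1141.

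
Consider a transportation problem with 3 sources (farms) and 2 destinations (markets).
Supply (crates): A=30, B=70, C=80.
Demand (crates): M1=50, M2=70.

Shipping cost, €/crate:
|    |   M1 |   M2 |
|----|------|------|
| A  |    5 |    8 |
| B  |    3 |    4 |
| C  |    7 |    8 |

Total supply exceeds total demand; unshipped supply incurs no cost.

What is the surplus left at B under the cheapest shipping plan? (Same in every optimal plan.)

An optimal plan:
  A->M1: 30 × €5 = €150
  B->M2: 70 × €4 = €280
  C->M1: 20 × €7 = €140
Total cost = €570.
B ships 70 of its 70, leaving 0.

0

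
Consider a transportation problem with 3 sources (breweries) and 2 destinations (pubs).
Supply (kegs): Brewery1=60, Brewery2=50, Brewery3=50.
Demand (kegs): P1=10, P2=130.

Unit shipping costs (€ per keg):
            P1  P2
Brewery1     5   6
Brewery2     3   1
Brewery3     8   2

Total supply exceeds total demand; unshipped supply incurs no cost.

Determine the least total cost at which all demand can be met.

380

An optimal shipping plan:
  Brewery1→P1: 10 × €5 = €50
  Brewery1→P2: 30 × €6 = €180
  Brewery2→P2: 50 × €1 = €50
  Brewery3→P2: 50 × €2 = €100
Total = 50 + 180 + 50 + 100 = €380.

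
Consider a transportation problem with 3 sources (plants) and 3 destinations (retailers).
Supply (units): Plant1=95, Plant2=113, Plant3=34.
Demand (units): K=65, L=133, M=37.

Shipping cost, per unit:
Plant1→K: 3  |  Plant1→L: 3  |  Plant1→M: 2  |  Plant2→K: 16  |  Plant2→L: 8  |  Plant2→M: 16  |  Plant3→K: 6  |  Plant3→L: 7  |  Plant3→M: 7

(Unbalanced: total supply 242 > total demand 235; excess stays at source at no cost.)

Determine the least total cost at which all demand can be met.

A cheapest plan:
  Plant1–K: 31 × 3 = 93
  Plant1–L: 27 × 3 = 81
  Plant1–M: 37 × 2 = 74
  Plant2–L: 106 × 8 = 848
  Plant3–K: 34 × 6 = 204
Total = 93 + 81 + 74 + 848 + 204 = 1300.
(Supply check: Plant1 ships 95; Plant2 ships 106; Plant3 ships 34.)

1300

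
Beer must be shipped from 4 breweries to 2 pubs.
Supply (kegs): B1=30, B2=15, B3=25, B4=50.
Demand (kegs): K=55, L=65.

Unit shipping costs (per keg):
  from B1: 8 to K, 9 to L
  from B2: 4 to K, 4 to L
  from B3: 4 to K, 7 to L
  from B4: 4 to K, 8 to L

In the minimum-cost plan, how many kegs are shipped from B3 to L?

The minimum-cost plan:
  B1 to L: 30 × 9 = 270
  B2 to L: 15 × 4 = 60
  B3 to K: 5 × 4 = 20
  B3 to L: 20 × 7 = 140
  B4 to K: 50 × 4 = 200
Total cost = 690.
So B3→L carries 20 kegs.

20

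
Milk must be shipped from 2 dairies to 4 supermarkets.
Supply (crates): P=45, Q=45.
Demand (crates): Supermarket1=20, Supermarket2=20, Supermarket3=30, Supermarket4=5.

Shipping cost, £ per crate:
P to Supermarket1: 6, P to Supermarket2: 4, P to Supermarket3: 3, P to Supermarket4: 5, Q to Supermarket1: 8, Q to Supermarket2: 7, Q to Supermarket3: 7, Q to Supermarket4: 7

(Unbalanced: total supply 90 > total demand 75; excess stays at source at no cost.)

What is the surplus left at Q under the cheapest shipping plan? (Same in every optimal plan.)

Minimum-cost shipments:
  P→Supermarket2: 15 × £4 = £60
  P→Supermarket3: 30 × £3 = £90
  Q→Supermarket1: 20 × £8 = £160
  Q→Supermarket2: 5 × £7 = £35
  Q→Supermarket4: 5 × £7 = £35
Total cost = £380.
Q ships 30 of its 45, leaving 15.

15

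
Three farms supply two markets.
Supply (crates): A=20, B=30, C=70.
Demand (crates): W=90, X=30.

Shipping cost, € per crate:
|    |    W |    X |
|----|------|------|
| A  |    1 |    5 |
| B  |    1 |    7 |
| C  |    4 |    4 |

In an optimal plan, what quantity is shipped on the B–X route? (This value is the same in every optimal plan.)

0

The minimum-cost plan:
  A to W: 20 × €1 = €20
  B to W: 30 × €1 = €30
  C to W: 40 × €4 = €160
  C to X: 30 × €4 = €120
Total cost = €330.
The route B→X is not used.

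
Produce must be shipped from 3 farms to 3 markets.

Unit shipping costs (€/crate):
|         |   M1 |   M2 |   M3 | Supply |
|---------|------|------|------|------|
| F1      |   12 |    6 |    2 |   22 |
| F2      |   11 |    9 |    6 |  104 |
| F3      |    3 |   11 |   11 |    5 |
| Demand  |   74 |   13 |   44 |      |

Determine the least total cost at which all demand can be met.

1067

Optimal allocation:
  F1 to M3: 22 crates
  F2 to M1: 69 crates
  F2 to M2: 13 crates
  F2 to M3: 22 crates
  F3 to M1: 5 crates
Total cost = €1067.
(Supply check: F1 ships 22; F2 ships 104; F3 ships 5.)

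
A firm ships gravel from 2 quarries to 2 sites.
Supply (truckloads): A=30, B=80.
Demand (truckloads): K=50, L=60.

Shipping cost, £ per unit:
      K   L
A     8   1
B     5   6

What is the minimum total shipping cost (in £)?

One minimum-cost allocation:
  A–L: 30 truckloads
  B–K: 50 truckloads
  B–L: 30 truckloads
Total cost = £460.

460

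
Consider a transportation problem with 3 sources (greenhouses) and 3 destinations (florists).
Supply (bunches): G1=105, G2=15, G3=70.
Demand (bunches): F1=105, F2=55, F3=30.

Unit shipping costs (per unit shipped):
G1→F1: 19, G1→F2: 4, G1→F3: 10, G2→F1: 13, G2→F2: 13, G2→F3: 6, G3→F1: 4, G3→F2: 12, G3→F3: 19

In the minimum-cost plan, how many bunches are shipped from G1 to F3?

Solving gives:
  G1->F1: 20 × 19 = 380
  G1->F2: 55 × 4 = 220
  G1->F3: 30 × 10 = 300
  G2->F1: 15 × 13 = 195
  G3->F1: 70 × 4 = 280
Total cost = 1375.
So G1→F3 carries 30 bunches.

30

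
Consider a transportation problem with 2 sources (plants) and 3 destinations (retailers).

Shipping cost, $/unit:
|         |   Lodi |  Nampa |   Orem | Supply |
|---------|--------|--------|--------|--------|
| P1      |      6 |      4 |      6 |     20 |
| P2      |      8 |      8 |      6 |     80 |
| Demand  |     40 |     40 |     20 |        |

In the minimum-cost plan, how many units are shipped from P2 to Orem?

20

The minimum-cost plan:
  P1->Nampa: 20 × $4 = $80
  P2->Lodi: 40 × $8 = $320
  P2->Nampa: 20 × $8 = $160
  P2->Orem: 20 × $6 = $120
Total cost = $680.
So P2→Orem carries 20 units.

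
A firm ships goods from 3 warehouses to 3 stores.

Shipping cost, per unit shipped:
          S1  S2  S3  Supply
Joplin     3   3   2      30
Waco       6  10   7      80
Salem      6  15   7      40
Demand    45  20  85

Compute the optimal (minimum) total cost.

875

A cheapest plan:
  Joplin to S2: 20 units
  Joplin to S3: 10 units
  Waco to S1: 5 units
  Waco to S3: 75 units
  Salem to S1: 40 units
Total cost = 875.
(Supply check: Joplin ships 30; Waco ships 80; Salem ships 40.)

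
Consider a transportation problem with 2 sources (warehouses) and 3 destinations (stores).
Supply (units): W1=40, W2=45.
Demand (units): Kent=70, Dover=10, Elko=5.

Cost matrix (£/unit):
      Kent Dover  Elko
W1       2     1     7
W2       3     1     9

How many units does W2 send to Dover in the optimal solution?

The minimum-cost plan:
  W1→Kent: 35 × £2 = £70
  W1→Elko: 5 × £7 = £35
  W2→Kent: 35 × £3 = £105
  W2→Dover: 10 × £1 = £10
Total cost = £220.
So W2→Dover carries 10 units.

10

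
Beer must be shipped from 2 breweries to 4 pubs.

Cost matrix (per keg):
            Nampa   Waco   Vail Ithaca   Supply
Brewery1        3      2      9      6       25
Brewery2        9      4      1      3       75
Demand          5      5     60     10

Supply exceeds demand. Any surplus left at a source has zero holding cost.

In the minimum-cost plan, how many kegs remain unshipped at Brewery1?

An optimal plan:
  Brewery1–Nampa: 5 × 3 = 15
  Brewery1–Waco: 5 × 2 = 10
  Brewery2–Vail: 60 × 1 = 60
  Brewery2–Ithaca: 10 × 3 = 30
Total cost = 115.
Brewery1 ships 10 of its 25, leaving 15.

15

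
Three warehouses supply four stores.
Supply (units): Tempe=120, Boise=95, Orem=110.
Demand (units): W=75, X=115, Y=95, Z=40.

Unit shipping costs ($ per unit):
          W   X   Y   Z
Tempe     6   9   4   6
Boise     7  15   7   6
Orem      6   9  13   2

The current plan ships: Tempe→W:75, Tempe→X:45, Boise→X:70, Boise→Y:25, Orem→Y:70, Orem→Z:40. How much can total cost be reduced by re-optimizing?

Current plan cost = 75·6 + 45·9 + 70·15 + 25·7 + 70·13 + 40·2 = $3070.
Optimal plan:
  Tempe to X: 45 units
  Tempe to Y: 75 units
  Boise to W: 75 units
  Boise to Y: 20 units
  Orem to X: 70 units
  Orem to Z: 40 units
Optimal cost = $2080.
Saving = 3070 − 2080 = $990.

990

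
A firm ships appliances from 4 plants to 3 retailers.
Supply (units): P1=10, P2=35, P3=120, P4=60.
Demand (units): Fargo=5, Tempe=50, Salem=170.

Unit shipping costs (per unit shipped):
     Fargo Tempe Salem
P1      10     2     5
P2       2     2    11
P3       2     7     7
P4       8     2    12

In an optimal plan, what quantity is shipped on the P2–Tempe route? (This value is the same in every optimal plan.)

0

The minimum-cost plan:
  P1 to Salem: 10 × 5 = 50
  P2 to Fargo: 5 × 2 = 10
  P2 to Salem: 30 × 11 = 330
  P3 to Salem: 120 × 7 = 840
  P4 to Tempe: 50 × 2 = 100
  P4 to Salem: 10 × 12 = 120
Total cost = 1450.
The route P2→Tempe is not used.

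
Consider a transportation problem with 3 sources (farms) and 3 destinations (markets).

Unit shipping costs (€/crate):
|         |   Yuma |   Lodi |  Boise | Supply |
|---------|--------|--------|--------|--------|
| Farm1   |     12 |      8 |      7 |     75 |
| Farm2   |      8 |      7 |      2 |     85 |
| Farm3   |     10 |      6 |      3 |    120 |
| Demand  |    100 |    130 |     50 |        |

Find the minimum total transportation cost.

1910

A cheapest plan:
  Farm1–Lodi: 75 crates
  Farm2–Yuma: 85 crates
  Farm3–Yuma: 15 crates
  Farm3–Lodi: 55 crates
  Farm3–Boise: 50 crates
Total cost = €1910.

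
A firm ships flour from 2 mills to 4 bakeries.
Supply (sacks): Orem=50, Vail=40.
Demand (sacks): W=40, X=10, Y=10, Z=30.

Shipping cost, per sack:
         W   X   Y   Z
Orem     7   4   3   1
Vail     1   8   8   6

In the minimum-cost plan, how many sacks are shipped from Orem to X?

Solving gives:
  Orem–X: 10 × 4 = 40
  Orem–Y: 10 × 3 = 30
  Orem–Z: 30 × 1 = 30
  Vail–W: 40 × 1 = 40
Total cost = 140.
So Orem→X carries 10 sacks.

10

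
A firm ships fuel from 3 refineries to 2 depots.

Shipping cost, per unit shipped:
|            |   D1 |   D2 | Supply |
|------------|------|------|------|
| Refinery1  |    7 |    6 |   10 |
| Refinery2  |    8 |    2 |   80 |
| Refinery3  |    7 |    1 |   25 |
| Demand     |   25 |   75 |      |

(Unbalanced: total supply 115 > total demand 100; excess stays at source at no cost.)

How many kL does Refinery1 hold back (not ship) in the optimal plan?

0

An optimal plan:
  Refinery1->D1: 10 kL
  Refinery2->D1: 15 kL
  Refinery2->D2: 50 kL
  Refinery3->D2: 25 kL
Total cost = 315.
Refinery1 ships 10 of its 10, leaving 0.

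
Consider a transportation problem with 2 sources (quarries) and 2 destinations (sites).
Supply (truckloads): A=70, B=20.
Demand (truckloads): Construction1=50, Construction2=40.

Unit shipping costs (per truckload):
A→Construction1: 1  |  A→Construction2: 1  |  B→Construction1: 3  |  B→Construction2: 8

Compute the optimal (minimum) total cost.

130

An optimal shipping plan:
  A to Construction1: 30 × 1 = 30
  A to Construction2: 40 × 1 = 40
  B to Construction1: 20 × 3 = 60
Total = 30 + 40 + 60 = 130.
(Supply check: A ships 70; B ships 20.)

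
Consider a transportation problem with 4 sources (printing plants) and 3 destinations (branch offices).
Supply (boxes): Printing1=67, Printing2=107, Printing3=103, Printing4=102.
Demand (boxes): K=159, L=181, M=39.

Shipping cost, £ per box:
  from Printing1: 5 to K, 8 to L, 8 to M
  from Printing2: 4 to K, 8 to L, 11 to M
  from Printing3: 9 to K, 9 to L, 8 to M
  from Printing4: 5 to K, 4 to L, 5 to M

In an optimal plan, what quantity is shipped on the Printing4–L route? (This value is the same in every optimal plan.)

Solving gives:
  Printing1→K: 52 × £5 = £260
  Printing1→L: 15 × £8 = £120
  Printing2→K: 107 × £4 = £428
  Printing3→L: 64 × £9 = £576
  Printing3→M: 39 × £8 = £312
  Printing4→L: 102 × £4 = £408
Total cost = £2104.
So Printing4→L carries 102 boxes.

102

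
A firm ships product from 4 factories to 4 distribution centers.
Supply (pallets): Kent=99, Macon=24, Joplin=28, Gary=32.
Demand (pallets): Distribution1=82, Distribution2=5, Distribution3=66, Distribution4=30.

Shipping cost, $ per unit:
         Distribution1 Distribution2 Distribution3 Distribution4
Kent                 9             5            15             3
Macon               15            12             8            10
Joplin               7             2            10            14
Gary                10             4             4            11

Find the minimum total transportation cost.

An optimal shipping plan:
  Kent–Distribution1: 69 pallets
  Kent–Distribution4: 30 pallets
  Macon–Distribution3: 24 pallets
  Joplin–Distribution1: 13 pallets
  Joplin–Distribution2: 5 pallets
  Joplin–Distribution3: 10 pallets
  Gary–Distribution3: 32 pallets
Total cost = $1232.
(Supply check: Kent ships 99; Macon ships 24; Joplin ships 28; Gary ships 32.)

1232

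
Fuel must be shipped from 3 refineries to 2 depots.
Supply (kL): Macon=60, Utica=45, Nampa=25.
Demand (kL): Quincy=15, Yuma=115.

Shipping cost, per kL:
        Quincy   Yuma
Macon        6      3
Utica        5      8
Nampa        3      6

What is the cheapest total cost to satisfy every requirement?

An optimal shipping plan:
  Macon to Yuma: 60 × 3 = 180
  Utica to Quincy: 15 × 5 = 75
  Utica to Yuma: 30 × 8 = 240
  Nampa to Yuma: 25 × 6 = 150
Total = 180 + 75 + 240 + 150 = 645.

645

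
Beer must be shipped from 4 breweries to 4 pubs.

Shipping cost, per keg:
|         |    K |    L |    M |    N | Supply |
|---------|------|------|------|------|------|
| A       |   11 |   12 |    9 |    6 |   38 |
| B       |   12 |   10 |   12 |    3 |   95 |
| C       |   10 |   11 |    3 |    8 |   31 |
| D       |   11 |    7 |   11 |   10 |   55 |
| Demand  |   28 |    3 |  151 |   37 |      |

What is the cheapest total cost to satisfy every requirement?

A cheapest plan:
  A->M: 38 × 9 = 342
  B->K: 28 × 12 = 336
  B->M: 30 × 12 = 360
  B->N: 37 × 3 = 111
  C->M: 31 × 3 = 93
  D->L: 3 × 7 = 21
  D->M: 52 × 11 = 572
Total = 342 + 336 + 360 + 111 + 93 + 21 + 572 = 1835.

1835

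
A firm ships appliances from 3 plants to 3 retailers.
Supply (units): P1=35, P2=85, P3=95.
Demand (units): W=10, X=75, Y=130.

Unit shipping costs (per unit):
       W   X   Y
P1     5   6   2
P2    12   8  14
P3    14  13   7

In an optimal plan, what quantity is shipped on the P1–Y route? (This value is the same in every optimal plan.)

35

The minimum-cost plan:
  P1 to Y: 35 × 2 = 70
  P2 to W: 10 × 12 = 120
  P2 to X: 75 × 8 = 600
  P3 to Y: 95 × 7 = 665
Total cost = 1455.
So P1→Y carries 35 units.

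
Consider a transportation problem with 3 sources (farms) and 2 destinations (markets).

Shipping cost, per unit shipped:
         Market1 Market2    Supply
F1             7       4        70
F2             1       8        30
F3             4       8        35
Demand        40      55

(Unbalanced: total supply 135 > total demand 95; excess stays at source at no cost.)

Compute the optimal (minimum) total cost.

One minimum-cost allocation:
  F1->Market2: 55 × 4 = 220
  F2->Market1: 30 × 1 = 30
  F3->Market1: 10 × 4 = 40
Total = 220 + 30 + 40 = 290.
(Supply check: F1 ships 55; F2 ships 30; F3 ships 10.)

290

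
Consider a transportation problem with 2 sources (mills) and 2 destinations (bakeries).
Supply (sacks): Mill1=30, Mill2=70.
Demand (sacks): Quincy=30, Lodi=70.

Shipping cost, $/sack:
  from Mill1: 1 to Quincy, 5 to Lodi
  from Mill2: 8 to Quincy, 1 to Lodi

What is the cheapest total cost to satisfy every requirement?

A cheapest plan:
  Mill1–Quincy: 30 × $1 = $30
  Mill2–Lodi: 70 × $1 = $70
Total = 30 + 70 = $100.
(Supply check: Mill1 ships 30; Mill2 ships 70.)

100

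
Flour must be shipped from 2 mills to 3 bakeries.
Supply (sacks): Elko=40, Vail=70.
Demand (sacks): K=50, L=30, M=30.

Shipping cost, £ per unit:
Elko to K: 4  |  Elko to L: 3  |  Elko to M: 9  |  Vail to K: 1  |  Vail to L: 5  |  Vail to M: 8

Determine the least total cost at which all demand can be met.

390

One minimum-cost allocation:
  Elko to L: 30 × £3 = £90
  Elko to M: 10 × £9 = £90
  Vail to K: 50 × £1 = £50
  Vail to M: 20 × £8 = £160
Total = 90 + 90 + 50 + 160 = £390.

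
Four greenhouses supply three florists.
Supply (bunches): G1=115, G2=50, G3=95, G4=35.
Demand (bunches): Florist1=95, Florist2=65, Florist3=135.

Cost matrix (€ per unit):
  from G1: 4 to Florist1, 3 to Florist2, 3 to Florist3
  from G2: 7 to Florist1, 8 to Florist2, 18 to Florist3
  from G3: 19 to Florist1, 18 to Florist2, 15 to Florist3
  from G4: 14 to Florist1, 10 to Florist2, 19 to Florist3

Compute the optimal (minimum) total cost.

Optimal allocation:
  G1->Florist1: 45 bunches
  G1->Florist2: 30 bunches
  G1->Florist3: 40 bunches
  G2->Florist1: 50 bunches
  G3->Florist3: 95 bunches
  G4->Florist2: 35 bunches
Total cost = €2515.

2515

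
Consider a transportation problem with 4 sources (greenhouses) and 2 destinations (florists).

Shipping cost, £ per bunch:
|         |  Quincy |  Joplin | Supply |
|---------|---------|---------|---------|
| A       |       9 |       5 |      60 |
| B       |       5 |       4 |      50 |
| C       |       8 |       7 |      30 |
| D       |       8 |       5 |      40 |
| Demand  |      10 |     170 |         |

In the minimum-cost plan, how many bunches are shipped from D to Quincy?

Optimal shipments:
  A->Joplin: 60 × £5 = £300
  B->Joplin: 50 × £4 = £200
  C->Quincy: 10 × £8 = £80
  C->Joplin: 20 × £7 = £140
  D->Joplin: 40 × £5 = £200
Total cost = £920.
The route D→Quincy is not used.

0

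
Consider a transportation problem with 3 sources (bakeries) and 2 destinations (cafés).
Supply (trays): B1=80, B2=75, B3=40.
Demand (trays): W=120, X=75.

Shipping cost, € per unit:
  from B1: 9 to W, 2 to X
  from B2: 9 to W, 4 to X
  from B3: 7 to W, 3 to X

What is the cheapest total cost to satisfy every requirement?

Optimal allocation:
  B1->W: 5 × €9 = €45
  B1->X: 75 × €2 = €150
  B2->W: 75 × €9 = €675
  B3->W: 40 × €7 = €280
Total = 45 + 150 + 675 + 280 = €1150.

1150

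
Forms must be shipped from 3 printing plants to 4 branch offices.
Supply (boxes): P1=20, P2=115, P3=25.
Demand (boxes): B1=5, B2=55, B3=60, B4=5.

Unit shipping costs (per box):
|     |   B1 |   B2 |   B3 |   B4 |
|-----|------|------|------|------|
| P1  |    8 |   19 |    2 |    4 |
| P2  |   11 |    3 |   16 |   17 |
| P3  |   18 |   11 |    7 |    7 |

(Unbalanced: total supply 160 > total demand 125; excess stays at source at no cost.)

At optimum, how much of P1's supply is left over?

0

Minimum-cost shipments:
  P1→B3: 20 × 2 = 40
  P2→B1: 5 × 11 = 55
  P2→B2: 55 × 3 = 165
  P2→B3: 20 × 16 = 320
  P3→B3: 20 × 7 = 140
  P3→B4: 5 × 7 = 35
Total cost = 755.
P1 ships 20 of its 20, leaving 0.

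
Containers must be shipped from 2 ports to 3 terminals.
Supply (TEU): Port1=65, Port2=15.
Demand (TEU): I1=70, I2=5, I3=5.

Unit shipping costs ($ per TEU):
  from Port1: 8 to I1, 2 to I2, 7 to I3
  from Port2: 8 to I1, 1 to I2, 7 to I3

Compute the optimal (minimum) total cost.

600

An optimal shipping plan:
  Port1->I1: 60 TEU
  Port1->I3: 5 TEU
  Port2->I1: 10 TEU
  Port2->I2: 5 TEU
Total cost = $600.
(Supply check: Port1 ships 65; Port2 ships 15.)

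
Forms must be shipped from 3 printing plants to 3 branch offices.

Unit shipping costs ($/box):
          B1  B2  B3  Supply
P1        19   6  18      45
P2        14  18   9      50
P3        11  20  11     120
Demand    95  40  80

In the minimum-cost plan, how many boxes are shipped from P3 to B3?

25

Optimal shipments:
  P1->B2: 40 × $6 = $240
  P1->B3: 5 × $18 = $90
  P2->B3: 50 × $9 = $450
  P3->B1: 95 × $11 = $1045
  P3->B3: 25 × $11 = $275
Total cost = $2100.
So P3→B3 carries 25 boxes.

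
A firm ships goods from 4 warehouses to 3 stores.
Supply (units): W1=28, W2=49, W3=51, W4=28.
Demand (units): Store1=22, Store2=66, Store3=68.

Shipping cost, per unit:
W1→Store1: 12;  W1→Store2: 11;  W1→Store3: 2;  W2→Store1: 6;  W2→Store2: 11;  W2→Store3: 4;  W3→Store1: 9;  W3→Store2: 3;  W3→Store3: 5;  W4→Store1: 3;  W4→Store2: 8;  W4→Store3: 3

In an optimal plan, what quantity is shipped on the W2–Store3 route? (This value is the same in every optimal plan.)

40

Solving gives:
  W1->Store3: 28 × 2 = 56
  W2->Store2: 9 × 11 = 99
  W2->Store3: 40 × 4 = 160
  W3->Store2: 51 × 3 = 153
  W4->Store1: 22 × 3 = 66
  W4->Store2: 6 × 8 = 48
Total cost = 582.
So W2→Store3 carries 40 units.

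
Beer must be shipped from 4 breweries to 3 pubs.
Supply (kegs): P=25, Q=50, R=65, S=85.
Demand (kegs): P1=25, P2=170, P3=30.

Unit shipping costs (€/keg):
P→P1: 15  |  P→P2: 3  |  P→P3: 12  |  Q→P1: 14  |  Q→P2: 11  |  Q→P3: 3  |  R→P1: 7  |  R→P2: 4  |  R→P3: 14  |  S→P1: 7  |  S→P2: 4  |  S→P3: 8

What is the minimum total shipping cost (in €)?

1060

One minimum-cost allocation:
  P→P2: 25 × €3 = €75
  Q→P2: 20 × €11 = €220
  Q→P3: 30 × €3 = €90
  R→P1: 25 × €7 = €175
  R→P2: 40 × €4 = €160
  S→P2: 85 × €4 = €340
Total = 75 + 220 + 90 + 175 + 160 + 340 = €1060.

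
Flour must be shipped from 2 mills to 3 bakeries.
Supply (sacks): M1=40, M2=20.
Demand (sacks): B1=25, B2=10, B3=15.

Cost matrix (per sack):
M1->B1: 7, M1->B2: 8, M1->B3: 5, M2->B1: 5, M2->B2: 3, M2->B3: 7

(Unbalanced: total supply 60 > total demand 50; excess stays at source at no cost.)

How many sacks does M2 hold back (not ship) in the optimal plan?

An optimal plan:
  M1–B1: 15 × 7 = 105
  M1–B3: 15 × 5 = 75
  M2–B1: 10 × 5 = 50
  M2–B2: 10 × 3 = 30
Total cost = 260.
M2 ships 20 of its 20, leaving 0.

0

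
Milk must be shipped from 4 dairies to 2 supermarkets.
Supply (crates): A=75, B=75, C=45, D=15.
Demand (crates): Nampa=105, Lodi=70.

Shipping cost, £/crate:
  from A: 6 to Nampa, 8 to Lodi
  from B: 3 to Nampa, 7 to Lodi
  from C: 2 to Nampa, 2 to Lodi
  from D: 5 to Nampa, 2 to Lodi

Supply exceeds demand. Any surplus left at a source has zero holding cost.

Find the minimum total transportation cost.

605

Optimal allocation:
  A–Nampa: 30 × £6 = £180
  A–Lodi: 10 × £8 = £80
  B–Nampa: 75 × £3 = £225
  C–Lodi: 45 × £2 = £90
  D–Lodi: 15 × £2 = £30
Total = 180 + 80 + 225 + 90 + 30 = £605.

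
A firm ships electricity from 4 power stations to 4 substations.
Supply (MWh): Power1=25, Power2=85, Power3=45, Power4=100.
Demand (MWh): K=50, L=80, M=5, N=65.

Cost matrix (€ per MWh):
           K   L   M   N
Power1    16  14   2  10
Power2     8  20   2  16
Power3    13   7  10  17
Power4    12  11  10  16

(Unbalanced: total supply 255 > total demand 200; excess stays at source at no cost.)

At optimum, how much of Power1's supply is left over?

0

Minimum-cost shipments:
  Power1→N: 25 × €10 = €250
  Power2→K: 50 × €8 = €400
  Power2→M: 5 × €2 = €10
  Power2→N: 30 × €16 = €480
  Power3→L: 45 × €7 = €315
  Power4→L: 35 × €11 = €385
  Power4→N: 10 × €16 = €160
Total cost = €2000.
Power1 ships 25 of its 25, leaving 0.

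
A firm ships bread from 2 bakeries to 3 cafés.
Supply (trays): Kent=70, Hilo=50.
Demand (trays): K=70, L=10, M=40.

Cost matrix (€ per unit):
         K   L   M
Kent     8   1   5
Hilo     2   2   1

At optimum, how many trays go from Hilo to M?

0

The minimum-cost plan:
  Kent to K: 20 trays
  Kent to L: 10 trays
  Kent to M: 40 trays
  Hilo to K: 50 trays
Total cost = €470.
The route Hilo→M is not used.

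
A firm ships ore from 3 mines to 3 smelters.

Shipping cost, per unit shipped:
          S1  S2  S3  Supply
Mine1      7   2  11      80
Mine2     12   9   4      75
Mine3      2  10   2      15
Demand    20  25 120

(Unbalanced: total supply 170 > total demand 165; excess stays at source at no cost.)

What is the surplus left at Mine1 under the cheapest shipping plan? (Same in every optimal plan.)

5

An optimal plan:
  Mine1 to S1: 20 × 7 = 140
  Mine1 to S2: 25 × 2 = 50
  Mine1 to S3: 30 × 11 = 330
  Mine2 to S3: 75 × 4 = 300
  Mine3 to S3: 15 × 2 = 30
Total cost = 850.
Mine1 ships 75 of its 80, leaving 5.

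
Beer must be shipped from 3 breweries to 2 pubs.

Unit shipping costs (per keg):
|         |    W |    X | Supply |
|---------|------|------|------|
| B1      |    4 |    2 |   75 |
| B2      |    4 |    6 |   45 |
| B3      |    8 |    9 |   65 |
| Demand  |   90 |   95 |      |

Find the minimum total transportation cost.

Optimal allocation:
  B1→X: 75 kegs
  B2→W: 45 kegs
  B3→W: 45 kegs
  B3→X: 20 kegs
Total cost = 870.
(Supply check: B1 ships 75; B2 ships 45; B3 ships 65.)

870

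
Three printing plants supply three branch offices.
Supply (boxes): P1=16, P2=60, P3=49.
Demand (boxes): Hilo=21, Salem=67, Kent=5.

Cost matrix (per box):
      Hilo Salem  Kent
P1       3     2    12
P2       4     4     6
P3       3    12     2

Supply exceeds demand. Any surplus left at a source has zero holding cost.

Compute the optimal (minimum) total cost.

309

Optimal allocation:
  P1→Salem: 16 × 2 = 32
  P2→Salem: 51 × 4 = 204
  P3→Hilo: 21 × 3 = 63
  P3→Kent: 5 × 2 = 10
Total = 32 + 204 + 63 + 10 = 309.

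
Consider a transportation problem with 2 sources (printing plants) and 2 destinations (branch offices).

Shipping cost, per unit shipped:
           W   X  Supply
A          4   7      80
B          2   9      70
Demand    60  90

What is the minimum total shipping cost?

770

A cheapest plan:
  A→X: 80 × 7 = 560
  B→W: 60 × 2 = 120
  B→X: 10 × 9 = 90
Total = 560 + 120 + 90 = 770.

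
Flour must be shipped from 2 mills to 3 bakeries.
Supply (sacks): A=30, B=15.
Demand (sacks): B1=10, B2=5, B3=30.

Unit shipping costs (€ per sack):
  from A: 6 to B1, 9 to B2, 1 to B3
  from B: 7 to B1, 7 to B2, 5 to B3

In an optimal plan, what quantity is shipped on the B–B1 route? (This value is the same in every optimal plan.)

10

The minimum-cost plan:
  A->B3: 30 × €1 = €30
  B->B1: 10 × €7 = €70
  B->B2: 5 × €7 = €35
Total cost = €135.
So B→B1 carries 10 sacks.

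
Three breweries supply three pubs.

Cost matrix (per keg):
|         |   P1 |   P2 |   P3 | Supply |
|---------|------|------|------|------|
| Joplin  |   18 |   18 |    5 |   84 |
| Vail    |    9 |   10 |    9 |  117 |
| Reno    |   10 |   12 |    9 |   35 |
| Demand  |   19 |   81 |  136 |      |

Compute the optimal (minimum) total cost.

1869

One minimum-cost allocation:
  Joplin–P3: 84 × 5 = 420
  Vail–P1: 19 × 9 = 171
  Vail–P2: 81 × 10 = 810
  Vail–P3: 17 × 9 = 153
  Reno–P3: 35 × 9 = 315
Total = 420 + 171 + 810 + 153 + 315 = 1869.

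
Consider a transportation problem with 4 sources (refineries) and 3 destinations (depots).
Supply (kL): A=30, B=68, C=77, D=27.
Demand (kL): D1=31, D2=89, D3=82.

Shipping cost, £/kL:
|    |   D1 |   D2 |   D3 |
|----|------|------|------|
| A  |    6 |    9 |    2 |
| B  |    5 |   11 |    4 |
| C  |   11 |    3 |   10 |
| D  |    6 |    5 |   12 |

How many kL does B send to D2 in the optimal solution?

0

The minimum-cost plan:
  A→D3: 30 × £2 = £60
  B→D1: 16 × £5 = £80
  B→D3: 52 × £4 = £208
  C→D2: 77 × £3 = £231
  D→D1: 15 × £6 = £90
  D→D2: 12 × £5 = £60
Total cost = £729.
The route B→D2 is not used.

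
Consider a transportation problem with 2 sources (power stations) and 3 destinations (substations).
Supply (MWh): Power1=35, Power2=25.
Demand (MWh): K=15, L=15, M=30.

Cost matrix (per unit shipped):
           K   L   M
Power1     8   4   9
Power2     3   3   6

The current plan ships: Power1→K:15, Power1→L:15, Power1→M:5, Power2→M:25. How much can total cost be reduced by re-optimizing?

Current plan cost = 15·8 + 15·4 + 5·9 + 25·6 = 375.
Optimal plan:
  Power1->L: 15 × 4 = 60
  Power1->M: 20 × 9 = 180
  Power2->K: 15 × 3 = 45
  Power2->M: 10 × 6 = 60
Optimal cost = 345.
Saving = 375 − 345 = 30.

30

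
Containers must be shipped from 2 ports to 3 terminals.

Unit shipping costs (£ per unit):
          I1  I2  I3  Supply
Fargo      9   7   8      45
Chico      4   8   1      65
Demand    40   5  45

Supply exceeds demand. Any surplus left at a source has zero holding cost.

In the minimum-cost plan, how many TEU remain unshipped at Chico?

An optimal plan:
  Fargo→I1: 20 × £9 = £180
  Fargo→I2: 5 × £7 = £35
  Chico→I1: 20 × £4 = £80
  Chico→I3: 45 × £1 = £45
Total cost = £340.
Chico ships 65 of its 65, leaving 0.

0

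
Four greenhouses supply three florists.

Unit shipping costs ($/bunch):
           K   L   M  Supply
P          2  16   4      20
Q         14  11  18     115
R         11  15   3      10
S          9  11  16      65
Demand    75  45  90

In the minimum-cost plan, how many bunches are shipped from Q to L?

45

The minimum-cost plan:
  P to M: 20 bunches
  Q to K: 10 bunches
  Q to L: 45 bunches
  Q to M: 60 bunches
  R to M: 10 bunches
  S to K: 65 bunches
Total cost = $2410.
So Q→L carries 45 bunches.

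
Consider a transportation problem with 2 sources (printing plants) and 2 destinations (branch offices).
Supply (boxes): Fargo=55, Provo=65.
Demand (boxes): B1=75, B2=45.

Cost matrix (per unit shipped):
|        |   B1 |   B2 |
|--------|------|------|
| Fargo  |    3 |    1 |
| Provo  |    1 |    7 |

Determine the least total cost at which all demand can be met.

140

Optimal allocation:
  Fargo–B1: 10 boxes
  Fargo–B2: 45 boxes
  Provo–B1: 65 boxes
Total cost = 140.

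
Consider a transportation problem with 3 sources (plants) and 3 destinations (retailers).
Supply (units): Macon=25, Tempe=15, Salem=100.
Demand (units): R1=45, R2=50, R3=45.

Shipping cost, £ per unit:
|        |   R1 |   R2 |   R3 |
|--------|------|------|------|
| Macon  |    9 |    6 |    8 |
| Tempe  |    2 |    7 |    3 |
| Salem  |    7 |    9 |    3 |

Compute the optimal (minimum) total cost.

One minimum-cost allocation:
  Macon–R2: 25 × £6 = £150
  Tempe–R1: 15 × £2 = £30
  Salem–R1: 30 × £7 = £210
  Salem–R2: 25 × £9 = £225
  Salem–R3: 45 × £3 = £135
Total = 150 + 30 + 210 + 225 + 135 = £750.

750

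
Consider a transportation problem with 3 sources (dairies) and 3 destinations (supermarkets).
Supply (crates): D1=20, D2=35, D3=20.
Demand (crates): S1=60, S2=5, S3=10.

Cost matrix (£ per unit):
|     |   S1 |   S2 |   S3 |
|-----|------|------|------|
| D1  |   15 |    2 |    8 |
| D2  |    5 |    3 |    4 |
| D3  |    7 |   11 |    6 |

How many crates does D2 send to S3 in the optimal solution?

0

Optimal shipments:
  D1–S1: 5 × £15 = £75
  D1–S2: 5 × £2 = £10
  D1–S3: 10 × £8 = £80
  D2–S1: 35 × £5 = £175
  D3–S1: 20 × £7 = £140
Total cost = £480.
The route D2→S3 is not used.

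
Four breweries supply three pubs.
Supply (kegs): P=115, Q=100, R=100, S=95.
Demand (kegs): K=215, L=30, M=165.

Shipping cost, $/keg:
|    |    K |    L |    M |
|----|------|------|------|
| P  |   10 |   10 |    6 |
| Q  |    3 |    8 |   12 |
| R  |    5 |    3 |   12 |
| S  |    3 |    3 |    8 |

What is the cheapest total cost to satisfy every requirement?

One minimum-cost allocation:
  P–M: 115 × $6 = $690
  Q–K: 100 × $3 = $300
  R–K: 70 × $5 = $350
  R–L: 30 × $3 = $90
  S–K: 45 × $3 = $135
  S–M: 50 × $8 = $400
Total = 690 + 300 + 350 + 90 + 135 + 400 = $1965.

1965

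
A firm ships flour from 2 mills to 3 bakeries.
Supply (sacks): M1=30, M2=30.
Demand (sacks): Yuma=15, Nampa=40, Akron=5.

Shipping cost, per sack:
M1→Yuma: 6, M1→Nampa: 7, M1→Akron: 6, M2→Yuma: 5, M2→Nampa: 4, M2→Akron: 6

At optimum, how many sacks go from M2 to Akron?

0

Optimal shipments:
  M1–Yuma: 15 × 6 = 90
  M1–Nampa: 10 × 7 = 70
  M1–Akron: 5 × 6 = 30
  M2–Nampa: 30 × 4 = 120
Total cost = 310.
The route M2→Akron is not used.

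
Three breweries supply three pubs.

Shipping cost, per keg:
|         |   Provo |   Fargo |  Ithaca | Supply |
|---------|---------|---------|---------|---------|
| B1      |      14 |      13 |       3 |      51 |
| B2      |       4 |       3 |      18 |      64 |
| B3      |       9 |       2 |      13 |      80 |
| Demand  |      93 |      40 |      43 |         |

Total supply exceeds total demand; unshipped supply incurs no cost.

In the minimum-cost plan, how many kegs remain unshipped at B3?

An optimal plan:
  B1→Ithaca: 43 × 3 = 129
  B2→Provo: 64 × 4 = 256
  B3→Provo: 29 × 9 = 261
  B3→Fargo: 40 × 2 = 80
Total cost = 726.
B3 ships 69 of its 80, leaving 11.

11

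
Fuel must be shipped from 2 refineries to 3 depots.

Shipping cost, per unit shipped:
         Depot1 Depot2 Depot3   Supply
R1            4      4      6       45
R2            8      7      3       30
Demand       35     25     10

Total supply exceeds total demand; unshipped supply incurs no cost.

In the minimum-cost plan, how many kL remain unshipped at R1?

Minimum-cost shipments:
  R1 to Depot1: 35 × 4 = 140
  R1 to Depot2: 10 × 4 = 40
  R2 to Depot2: 15 × 7 = 105
  R2 to Depot3: 10 × 3 = 30
Total cost = 315.
R1 ships 45 of its 45, leaving 0.

0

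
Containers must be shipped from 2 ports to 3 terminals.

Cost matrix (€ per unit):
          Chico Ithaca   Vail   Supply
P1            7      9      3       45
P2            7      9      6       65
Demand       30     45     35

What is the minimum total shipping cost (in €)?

720

One minimum-cost allocation:
  P1→Chico: 10 × €7 = €70
  P1→Vail: 35 × €3 = €105
  P2→Chico: 20 × €7 = €140
  P2→Ithaca: 45 × €9 = €405
Total = 70 + 105 + 140 + 405 = €720.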